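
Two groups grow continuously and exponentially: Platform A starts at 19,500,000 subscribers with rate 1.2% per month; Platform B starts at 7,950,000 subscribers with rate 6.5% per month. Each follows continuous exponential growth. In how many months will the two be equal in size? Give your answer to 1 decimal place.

19500000·e^(0.012t) = 7950000·e^(0.065t)
19500000/7950000 = e^((0.065 − 0.012)t) → ln(2.45283) = 0.053·t
t = 0.89724 / 0.053

t ≈ 16.9 months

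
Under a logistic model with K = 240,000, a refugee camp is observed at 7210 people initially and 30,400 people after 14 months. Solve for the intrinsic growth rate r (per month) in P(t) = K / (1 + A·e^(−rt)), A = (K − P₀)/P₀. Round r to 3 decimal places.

r ≈ 0.110 per month

A = (240000 − 7210)/7210 = 32.2871
30400 = 240000/(1 + 32.2871·e^(−r·14)) → e^(−14r) = (7.89474 − 1)/32.2871 = 0.213545
r = −ln(0.213545)/14 = 1.54391/14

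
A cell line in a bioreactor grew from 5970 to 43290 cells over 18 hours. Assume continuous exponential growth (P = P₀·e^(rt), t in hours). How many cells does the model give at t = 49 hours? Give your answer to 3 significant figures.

≈ 1,310,000 cells

r = ln(43290/5970) / 18 ≈ 0.110065 per hour
P(49) = 5970 · e^(0.110065·49) = 5970 · 219.9055 ≈ 1312835.81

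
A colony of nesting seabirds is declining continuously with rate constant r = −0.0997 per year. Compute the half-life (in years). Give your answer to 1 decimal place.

half-life = ln(2) / |r| = 0.69315 / 0.0997

half-life ≈ 7.0 years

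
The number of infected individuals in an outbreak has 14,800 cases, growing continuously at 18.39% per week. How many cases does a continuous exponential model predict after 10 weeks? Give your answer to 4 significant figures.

≈ 93,100 cases

P(10) = 14800 · e^(0.1839·10) = 14800 · e^(1.839)
= 14800 · 6.29024 ≈ 93095.62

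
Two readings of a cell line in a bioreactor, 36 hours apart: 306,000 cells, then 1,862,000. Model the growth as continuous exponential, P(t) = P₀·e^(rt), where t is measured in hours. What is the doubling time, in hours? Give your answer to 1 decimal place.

r = ln(1862000/306000) / 36 = ln(6.08497) / 36 ≈ 0.050162 per hour
doubling time = ln 2 / |r| = 0.69315 / 0.050162

doubling time ≈ 13.8 hours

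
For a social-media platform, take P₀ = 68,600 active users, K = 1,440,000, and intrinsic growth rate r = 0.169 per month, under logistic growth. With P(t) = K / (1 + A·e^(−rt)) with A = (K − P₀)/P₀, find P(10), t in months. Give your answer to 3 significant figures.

A = (1440000 − 68600)/68600 = 19.99125
P(10) = 1440000 / (1 + 19.99125·e^(−0.169·10)) = 1440000 / (1 + 19.99125·0.18452)
= 1440000 / 4.68878 ≈ 307116.36

≈ 307,000 active users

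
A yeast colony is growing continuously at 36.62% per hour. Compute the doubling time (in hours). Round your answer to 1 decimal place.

doubling time = ln(2) / |r| = 0.69315 / 0.3662

doubling time ≈ 1.9 hours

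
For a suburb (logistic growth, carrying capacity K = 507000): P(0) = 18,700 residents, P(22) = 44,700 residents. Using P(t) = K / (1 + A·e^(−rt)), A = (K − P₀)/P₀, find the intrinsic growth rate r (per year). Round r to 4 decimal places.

A = (507000 − 18700)/18700 = 26.1123
44700 = 507000/(1 + 26.1123·e^(−r·22)) → e^(−22r) = (11.34228 − 1)/26.1123 = 0.396069
r = −ln(0.396069)/22 = 0.92617/22

r ≈ 0.0421 per year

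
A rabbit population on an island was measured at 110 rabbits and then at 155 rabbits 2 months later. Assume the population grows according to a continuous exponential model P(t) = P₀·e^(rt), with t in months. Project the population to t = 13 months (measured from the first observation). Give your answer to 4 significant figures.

r = ln(155/110) / 2 ≈ 0.171472 per month
P(13) = 110 · e^(0.171472·13) = 110 · 9.29188 ≈ 1022.11

≈ 1,022 rabbits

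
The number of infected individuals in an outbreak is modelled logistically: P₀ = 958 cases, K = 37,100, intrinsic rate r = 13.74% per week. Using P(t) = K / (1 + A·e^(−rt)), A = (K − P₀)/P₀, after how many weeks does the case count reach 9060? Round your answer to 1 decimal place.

A = (37100 − 958)/958 = 37.72651
9060 = 37100/(1 + 37.72651·e^(−0.1374t)) → 1 + 37.72651·e^(−0.1374t) = 4.09492
e^(−0.1374t) = 0.082036 → t = ln(12.18981)/0.1374 = 2.5006/0.1374

t ≈ 18.2 weeks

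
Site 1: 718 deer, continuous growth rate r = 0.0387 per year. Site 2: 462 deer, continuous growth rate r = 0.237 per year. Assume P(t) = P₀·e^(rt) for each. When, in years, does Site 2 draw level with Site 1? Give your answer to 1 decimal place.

t ≈ 2.2 years

718·e^(0.0387t) = 462·e^(0.237t)
718/462 = e^((0.237 − 0.0387)t) → ln(1.55411) = 0.1983·t
t = 0.4409 / 0.1983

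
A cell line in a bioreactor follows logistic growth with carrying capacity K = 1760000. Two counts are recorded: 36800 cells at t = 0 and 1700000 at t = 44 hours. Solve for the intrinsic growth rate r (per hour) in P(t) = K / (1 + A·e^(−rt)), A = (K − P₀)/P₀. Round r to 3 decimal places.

A = (1760000 − 36800)/36800 = 46.82609
1700000 = 1760000/(1 + 46.82609·e^(−r·44)) → e^(−44r) = (1.03529 − 1)/46.82609 = 0.000754
r = −ln(0.000754)/44 = 7.19048/44

r ≈ 0.163 per hour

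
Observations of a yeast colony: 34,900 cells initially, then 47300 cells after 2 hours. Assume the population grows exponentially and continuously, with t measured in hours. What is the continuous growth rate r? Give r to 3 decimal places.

r ≈ 0.152 per hour

47300 = 34900 · e^(r·2)
e^(2r) = 47300/34900 = 1.3553
r = ln(1.3553) / 2 = 0.30402 / 2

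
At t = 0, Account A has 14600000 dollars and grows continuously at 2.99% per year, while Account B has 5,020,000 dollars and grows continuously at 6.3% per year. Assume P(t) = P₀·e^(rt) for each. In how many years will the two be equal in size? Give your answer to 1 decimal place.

t ≈ 32.3 years

14600000·e^(0.0299t) = 5020000·e^(0.063t)
14600000/5020000 = e^((0.063 − 0.0299)t) → ln(2.90837) = 0.0331·t
t = 1.06759 / 0.0331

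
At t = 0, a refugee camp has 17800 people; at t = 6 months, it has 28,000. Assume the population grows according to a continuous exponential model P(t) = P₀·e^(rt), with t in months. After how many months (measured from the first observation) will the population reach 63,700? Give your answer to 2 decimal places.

t ≈ 16.89 months

r = ln(28000/17800) / 6 ≈ 0.075501 per month
t = ln(63700/17800) / r = 1.27499 / 0.075501 ≈ 16.887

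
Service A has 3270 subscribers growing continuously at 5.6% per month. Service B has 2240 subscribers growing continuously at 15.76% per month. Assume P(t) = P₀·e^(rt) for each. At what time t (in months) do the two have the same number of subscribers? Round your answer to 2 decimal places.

t ≈ 3.72 months

3270·e^(0.056t) = 2240·e^(0.1576t)
3270/2240 = e^((0.1576 − 0.056)t) → ln(1.45982) = 0.1016·t
t = 0.37831 / 0.1016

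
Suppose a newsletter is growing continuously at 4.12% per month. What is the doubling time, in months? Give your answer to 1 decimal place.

doubling time ≈ 16.8 months

doubling time = ln(2) / |r| = 0.69315 / 0.0412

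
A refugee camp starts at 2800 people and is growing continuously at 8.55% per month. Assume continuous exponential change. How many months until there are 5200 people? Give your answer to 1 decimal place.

t ≈ 7.2 months

5200 = 2800 · e^(0.0855·t)
t = ln(5200/2800) / 0.0855 = ln(1.85714) / 0.0855 = 0.61904 / 0.0855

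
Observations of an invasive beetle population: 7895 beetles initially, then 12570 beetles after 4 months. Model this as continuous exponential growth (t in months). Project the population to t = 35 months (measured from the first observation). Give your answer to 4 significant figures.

r = ln(12570/7895) / 4 ≈ 0.116271 per month
P(35) = 7895 · e^(0.116271·35) = 7895 · 58.52649 ≈ 462066.67

≈ 462,100 beetles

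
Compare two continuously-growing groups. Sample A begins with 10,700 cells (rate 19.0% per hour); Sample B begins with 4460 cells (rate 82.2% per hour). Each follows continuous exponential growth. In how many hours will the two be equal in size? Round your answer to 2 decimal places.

t ≈ 1.38 hours

10700·e^(0.19t) = 4460·e^(0.822t)
10700/4460 = e^((0.822 − 0.19)t) → ln(2.3991) = 0.632·t
t = 0.87509 / 0.632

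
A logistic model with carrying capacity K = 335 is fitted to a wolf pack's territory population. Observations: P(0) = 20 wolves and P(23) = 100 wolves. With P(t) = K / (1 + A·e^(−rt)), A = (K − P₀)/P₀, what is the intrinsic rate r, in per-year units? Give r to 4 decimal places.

r ≈ 0.0827 per year

A = (335 − 20)/20 = 15.75
100 = 335/(1 + 15.75·e^(−r·23)) → e^(−23r) = (3.35 − 1)/15.75 = 0.149206
r = −ln(0.149206)/23 = 1.90243/23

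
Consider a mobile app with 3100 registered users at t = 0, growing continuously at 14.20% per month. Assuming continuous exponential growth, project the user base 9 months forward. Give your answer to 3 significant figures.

P(9) = 3100 · e^(0.142·9) = 3100 · e^(1.278)
= 3100 · 3.58945 ≈ 11127.31

≈ 11,100 registered users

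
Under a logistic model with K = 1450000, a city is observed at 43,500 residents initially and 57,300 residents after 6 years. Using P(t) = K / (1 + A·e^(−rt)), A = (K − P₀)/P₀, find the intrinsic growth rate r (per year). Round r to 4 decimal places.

A = (1450000 − 43500)/43500 = 32.33333
57300 = 1450000/(1 + 32.33333·e^(−r·6)) → e^(−6r) = (25.30541 − 1)/32.33333 = 0.751714
r = −ln(0.751714)/6 = 0.2854/6

r ≈ 0.0476 per year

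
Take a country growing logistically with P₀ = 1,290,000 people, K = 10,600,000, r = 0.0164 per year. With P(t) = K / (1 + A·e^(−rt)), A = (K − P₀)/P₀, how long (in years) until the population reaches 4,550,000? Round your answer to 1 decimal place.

A = (10600000 − 1290000)/1290000 = 7.21705
4550000 = 10600000/(1 + 7.21705·e^(−0.0164t)) → 1 + 7.21705·e^(−0.0164t) = 2.32967
e^(−0.0164t) = 0.18424 → t = ln(5.4277)/0.0164 = 1.69152/0.0164

t ≈ 103.1 years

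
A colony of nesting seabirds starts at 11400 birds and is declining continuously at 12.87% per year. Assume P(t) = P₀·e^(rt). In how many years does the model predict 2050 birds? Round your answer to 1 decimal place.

t ≈ 13.3 years

2050 = 11400 · e^(-0.1287·t)
t = ln(2050/11400) / -0.1287 = ln(0.17982) / -0.1287 = -1.71577 / -0.1287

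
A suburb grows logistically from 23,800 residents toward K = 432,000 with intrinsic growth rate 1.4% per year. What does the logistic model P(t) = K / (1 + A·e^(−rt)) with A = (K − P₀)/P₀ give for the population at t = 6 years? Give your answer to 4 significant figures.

A = (432000 − 23800)/23800 = 17.15126
P(6) = 432000 / (1 + 17.15126·e^(−0.014·6)) = 432000 / (1 + 17.15126·0.919431)
= 432000 / 16.7694 ≈ 25761.2

≈ 25,760 residents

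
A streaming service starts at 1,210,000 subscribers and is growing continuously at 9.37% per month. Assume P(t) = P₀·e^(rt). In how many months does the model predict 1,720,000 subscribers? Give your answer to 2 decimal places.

t ≈ 3.75 months

1720000 = 1210000 · e^(0.0937·t)
t = ln(1720000/1210000) / 0.0937 = ln(1.42149) / 0.0937 = 0.3517 / 0.0937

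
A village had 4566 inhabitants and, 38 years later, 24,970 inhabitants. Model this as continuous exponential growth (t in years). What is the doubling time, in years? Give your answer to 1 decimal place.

r = ln(24970/4566) / 38 = ln(5.46868) / 38 ≈ 0.044712 per year
doubling time = ln 2 / |r| = 0.69315 / 0.044712

doubling time ≈ 15.5 years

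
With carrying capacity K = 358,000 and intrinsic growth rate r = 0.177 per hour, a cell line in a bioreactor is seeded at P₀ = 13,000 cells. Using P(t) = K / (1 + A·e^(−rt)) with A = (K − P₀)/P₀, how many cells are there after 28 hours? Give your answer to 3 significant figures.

A = (358000 − 13000)/13000 = 26.53846
P(28) = 358000 / (1 + 26.53846·e^(−0.177·28)) = 358000 / (1 + 26.53846·0.007041)
= 358000 / 1.18686 ≈ 301636.69

≈ 302,000 cells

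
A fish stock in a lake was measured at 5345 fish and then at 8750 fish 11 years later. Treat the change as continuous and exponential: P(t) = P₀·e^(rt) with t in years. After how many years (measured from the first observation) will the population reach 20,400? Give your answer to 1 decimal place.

r = ln(8750/5345) / 11 ≈ 0.044808 per year
t = ln(20400/5345) / r = 1.33937 / 0.044808 ≈ 29.891

t ≈ 29.9 years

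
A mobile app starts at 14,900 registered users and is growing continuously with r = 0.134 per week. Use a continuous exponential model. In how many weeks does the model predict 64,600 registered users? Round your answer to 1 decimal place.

64600 = 14900 · e^(0.134·t)
t = ln(64600/14900) / 0.134 = ln(4.33557) / 0.134 = 1.46685 / 0.134

t ≈ 10.9 weeks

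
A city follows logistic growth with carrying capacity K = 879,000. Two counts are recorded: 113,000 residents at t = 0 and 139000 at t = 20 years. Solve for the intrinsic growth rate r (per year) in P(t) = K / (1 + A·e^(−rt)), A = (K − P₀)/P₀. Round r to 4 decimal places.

A = (879000 − 113000)/113000 = 6.77876
139000 = 879000/(1 + 6.77876·e^(−r·20)) → e^(−20r) = (6.32374 − 1)/6.77876 = 0.785356
r = −ln(0.785356)/20 = 0.24162/20

r ≈ 0.0121 per year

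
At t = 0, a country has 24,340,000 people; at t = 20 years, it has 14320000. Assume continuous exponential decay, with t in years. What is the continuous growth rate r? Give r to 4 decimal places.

r ≈ -0.0265 per year

14320000 = 24340000 · e^(r·20)
e^(20r) = 14320000/24340000 = 0.58833
r = ln(0.58833) / 20 = -0.53046 / 20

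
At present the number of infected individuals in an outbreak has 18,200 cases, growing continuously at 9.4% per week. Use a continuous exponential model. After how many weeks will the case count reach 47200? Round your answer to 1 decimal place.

t ≈ 10.1 weeks

47200 = 18200 · e^(0.094·t)
t = ln(47200/18200) / 0.094 = ln(2.59341) / 0.094 = 0.95297 / 0.094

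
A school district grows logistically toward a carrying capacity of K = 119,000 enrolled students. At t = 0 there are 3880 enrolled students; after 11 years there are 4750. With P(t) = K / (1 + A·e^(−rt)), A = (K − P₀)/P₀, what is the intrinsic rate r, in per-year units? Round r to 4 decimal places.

A = (119000 − 3880)/3880 = 29.6701
4750 = 119000/(1 + 29.6701·e^(−r·11)) → e^(−11r) = (25.05263 − 1)/29.6701 = 0.810669
r = −ln(0.810669)/11 = 0.2099/11

r ≈ 0.0191 per year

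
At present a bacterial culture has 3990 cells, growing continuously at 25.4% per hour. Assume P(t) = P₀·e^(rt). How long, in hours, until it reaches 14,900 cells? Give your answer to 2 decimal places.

14900 = 3990 · e^(0.254·t)
t = ln(14900/3990) / 0.254 = ln(3.73434) / 0.254 = 1.31757 / 0.254

t ≈ 5.19 hours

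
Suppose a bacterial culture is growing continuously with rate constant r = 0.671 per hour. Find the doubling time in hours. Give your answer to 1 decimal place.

doubling time = ln(2) / |r| = 0.69315 / 0.671

doubling time ≈ 1.0 hours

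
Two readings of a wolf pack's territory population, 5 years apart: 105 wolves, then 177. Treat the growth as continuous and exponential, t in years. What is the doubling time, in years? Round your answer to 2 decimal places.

doubling time ≈ 6.64 years

r = ln(177/105) / 5 = ln(1.68571) / 5 ≈ 0.104438 per year
doubling time = ln 2 / |r| = 0.69315 / 0.104438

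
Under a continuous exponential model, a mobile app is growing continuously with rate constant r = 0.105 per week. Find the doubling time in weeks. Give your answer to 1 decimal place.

doubling time ≈ 6.6 weeks

doubling time = ln(2) / |r| = 0.69315 / 0.105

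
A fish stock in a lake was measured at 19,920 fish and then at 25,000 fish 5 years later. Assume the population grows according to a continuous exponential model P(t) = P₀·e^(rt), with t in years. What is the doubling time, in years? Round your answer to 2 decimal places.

doubling time ≈ 15.26 years

r = ln(25000/19920) / 5 = ln(1.25502) / 5 ≈ 0.04543 per year
doubling time = ln 2 / |r| = 0.69315 / 0.04543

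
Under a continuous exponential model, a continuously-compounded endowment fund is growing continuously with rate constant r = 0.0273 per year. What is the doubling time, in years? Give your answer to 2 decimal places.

doubling time = ln(2) / |r| = 0.69315 / 0.0273

doubling time ≈ 25.39 years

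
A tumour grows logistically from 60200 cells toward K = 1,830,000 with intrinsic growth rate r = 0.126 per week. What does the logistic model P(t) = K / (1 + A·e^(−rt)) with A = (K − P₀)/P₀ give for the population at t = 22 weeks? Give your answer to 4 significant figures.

≈ 644,700 cells

A = (1830000 − 60200)/60200 = 29.39867
P(22) = 1830000 / (1 + 29.39867·e^(−0.126·22)) = 1830000 / (1 + 29.39867·0.062537)
= 1830000 / 2.8385 ≈ 644706.94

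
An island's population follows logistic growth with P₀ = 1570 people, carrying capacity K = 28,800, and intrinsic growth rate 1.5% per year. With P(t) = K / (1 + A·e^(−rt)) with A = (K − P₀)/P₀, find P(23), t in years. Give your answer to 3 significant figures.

≈ 2,170 people

A = (28800 − 1570)/1570 = 17.34395
P(23) = 28800 / (1 + 17.34395·e^(−0.015·23)) = 28800 / (1 + 17.34395·0.70822)
= 28800 / 13.28334 ≈ 2168.13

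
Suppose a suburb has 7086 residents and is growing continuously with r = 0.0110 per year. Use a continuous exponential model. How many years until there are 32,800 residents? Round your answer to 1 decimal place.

t ≈ 139.3 years

32800 = 7086 · e^(0.011·t)
t = ln(32800/7086) / 0.011 = ln(4.62885) / 0.011 = 1.53231 / 0.011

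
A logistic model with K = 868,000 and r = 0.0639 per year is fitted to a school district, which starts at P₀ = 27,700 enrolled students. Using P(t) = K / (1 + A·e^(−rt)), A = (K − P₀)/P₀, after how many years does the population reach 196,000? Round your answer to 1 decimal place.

t ≈ 34.1 years

A = (868000 − 27700)/27700 = 30.33574
196000 = 868000/(1 + 30.33574·e^(−0.0639t)) → 1 + 30.33574·e^(−0.0639t) = 4.42857
e^(−0.0639t) = 0.113021 → t = ln(8.84792)/0.0639 = 2.18018/0.0639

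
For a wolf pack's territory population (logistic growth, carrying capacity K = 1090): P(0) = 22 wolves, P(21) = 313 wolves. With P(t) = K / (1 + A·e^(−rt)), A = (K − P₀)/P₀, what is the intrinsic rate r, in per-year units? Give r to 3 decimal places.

A = (1090 − 22)/22 = 48.54545
313 = 1090/(1 + 48.54545·e^(−r·21)) → e^(−21r) = (3.48243 − 1)/48.54545 = 0.051136
r = −ln(0.051136)/21 = 2.97326/21

r ≈ 0.142 per year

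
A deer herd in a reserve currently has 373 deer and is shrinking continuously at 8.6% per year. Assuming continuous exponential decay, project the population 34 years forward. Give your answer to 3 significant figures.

P(34) = 373 · e^(-0.086·34) = 373 · e^(-2.924)
= 373 · 0.05372 ≈ 20.04

≈ 20.0 deer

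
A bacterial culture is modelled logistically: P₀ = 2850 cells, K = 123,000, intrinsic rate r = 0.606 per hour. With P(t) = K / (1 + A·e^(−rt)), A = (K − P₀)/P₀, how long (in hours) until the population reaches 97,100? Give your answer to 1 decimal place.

t ≈ 8.4 hours

A = (123000 − 2850)/2850 = 42.15789
97100 = 123000/(1 + 42.15789·e^(−0.606t)) → 1 + 42.15789·e^(−0.606t) = 1.26674
e^(−0.606t) = 0.006327 → t = ln(158.05141)/0.606 = 5.06292/0.606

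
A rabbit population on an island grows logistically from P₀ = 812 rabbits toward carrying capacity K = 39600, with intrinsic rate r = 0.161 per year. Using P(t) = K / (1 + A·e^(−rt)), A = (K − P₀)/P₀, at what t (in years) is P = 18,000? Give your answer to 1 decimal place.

t ≈ 22.9 years

A = (39600 − 812)/812 = 47.76847
18000 = 39600/(1 + 47.76847·e^(−0.161t)) → 1 + 47.76847·e^(−0.161t) = 2.2
e^(−0.161t) = 0.025121 → t = ln(39.80706)/0.161 = 3.68404/0.161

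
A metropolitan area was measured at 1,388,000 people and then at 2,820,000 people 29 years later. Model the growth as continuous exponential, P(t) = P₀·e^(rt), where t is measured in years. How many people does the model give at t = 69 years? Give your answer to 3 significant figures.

r = ln(2820000/1388000) / 29 ≈ 0.024444 per year
P(69) = 1388000 · e^(0.024444·69) = 1388000 · 5.40124 ≈ 7496923.82

≈ 7,500,000 people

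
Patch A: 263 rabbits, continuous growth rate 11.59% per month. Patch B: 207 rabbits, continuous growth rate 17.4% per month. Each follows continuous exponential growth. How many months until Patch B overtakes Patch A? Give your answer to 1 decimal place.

t ≈ 4.1 months

263·e^(0.1159t) = 207·e^(0.174t)
263/207 = e^((0.174 − 0.1159)t) → ln(1.27053) = 0.0581·t
t = 0.23944 / 0.0581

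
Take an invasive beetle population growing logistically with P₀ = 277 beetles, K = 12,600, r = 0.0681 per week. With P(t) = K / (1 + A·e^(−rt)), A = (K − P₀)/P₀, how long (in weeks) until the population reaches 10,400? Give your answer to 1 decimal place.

A = (12600 − 277)/277 = 44.48736
10400 = 12600/(1 + 44.48736·e^(−0.0681t)) → 1 + 44.48736·e^(−0.0681t) = 1.21154
e^(−0.0681t) = 0.004755 → t = ln(210.30391)/0.0681 = 5.34855/0.0681

t ≈ 78.5 weeks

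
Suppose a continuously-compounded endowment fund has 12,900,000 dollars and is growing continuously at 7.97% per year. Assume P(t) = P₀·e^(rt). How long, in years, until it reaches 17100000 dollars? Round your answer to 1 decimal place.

17100000 = 12900000 · e^(0.0797·t)
t = ln(17100000/12900000) / 0.0797 = ln(1.32558) / 0.0797 = 0.28185 / 0.0797

t ≈ 3.5 years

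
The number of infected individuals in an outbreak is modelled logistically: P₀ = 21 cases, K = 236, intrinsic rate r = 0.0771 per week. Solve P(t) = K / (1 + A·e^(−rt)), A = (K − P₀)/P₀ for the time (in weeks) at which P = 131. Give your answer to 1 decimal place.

t ≈ 33.0 weeks

A = (236 − 21)/21 = 10.2381
131 = 236/(1 + 10.2381·e^(−0.0771t)) → 1 + 10.2381·e^(−0.0771t) = 1.80153
e^(−0.0771t) = 0.078289 → t = ln(12.77324)/0.0771 = 2.54735/0.0771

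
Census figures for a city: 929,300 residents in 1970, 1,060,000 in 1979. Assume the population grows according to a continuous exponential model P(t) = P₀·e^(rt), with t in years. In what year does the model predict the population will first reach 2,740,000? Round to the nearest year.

r = ln(1060000/929300) / 9 = 0.13159/9 ≈ 0.014621 per year
t = ln(2740000/929300) / r = 1.08128/0.014621 ≈ 73.95 years after 1970

year 2044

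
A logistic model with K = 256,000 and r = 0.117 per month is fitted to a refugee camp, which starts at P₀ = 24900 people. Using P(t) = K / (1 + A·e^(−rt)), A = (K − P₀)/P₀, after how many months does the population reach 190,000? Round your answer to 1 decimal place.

A = (256000 − 24900)/24900 = 9.28112
190000 = 256000/(1 + 9.28112·e^(−0.117t)) → 1 + 9.28112·e^(−0.117t) = 1.34737
e^(−0.117t) = 0.037427 → t = ln(26.71839)/0.117 = 3.28535/0.117

t ≈ 28.1 months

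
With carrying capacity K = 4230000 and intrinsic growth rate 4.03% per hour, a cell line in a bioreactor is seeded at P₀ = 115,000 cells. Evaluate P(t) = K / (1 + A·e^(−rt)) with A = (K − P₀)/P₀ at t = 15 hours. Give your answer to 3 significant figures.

≈ 206,000 cells

A = (4230000 − 115000)/115000 = 35.78261
P(15) = 4230000 / (1 + 35.78261·e^(−0.0403·15)) = 4230000 / (1 + 35.78261·0.546348)
= 4230000 / 20.54974 ≈ 205842.02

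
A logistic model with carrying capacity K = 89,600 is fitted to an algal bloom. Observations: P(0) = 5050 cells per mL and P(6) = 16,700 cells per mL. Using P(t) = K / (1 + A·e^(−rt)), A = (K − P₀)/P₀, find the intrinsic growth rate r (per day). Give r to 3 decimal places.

A = (89600 − 5050)/5050 = 16.74257
16700 = 89600/(1 + 16.74257·e^(−r·6)) → e^(−6r) = (5.36527 − 1)/16.74257 = 0.260729
r = −ln(0.260729)/6 = 1.34427/6

r ≈ 0.224 per day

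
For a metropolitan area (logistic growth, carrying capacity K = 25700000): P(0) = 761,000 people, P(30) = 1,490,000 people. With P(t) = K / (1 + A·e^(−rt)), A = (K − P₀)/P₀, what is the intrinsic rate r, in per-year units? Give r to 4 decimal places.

A = (25700000 − 761000)/761000 = 32.77135
1490000 = 25700000/(1 + 32.77135·e^(−r·30)) → e^(−30r) = (17.24832 − 1)/32.77135 = 0.495809
r = −ln(0.495809)/30 = 0.70157/30

r ≈ 0.0234 per year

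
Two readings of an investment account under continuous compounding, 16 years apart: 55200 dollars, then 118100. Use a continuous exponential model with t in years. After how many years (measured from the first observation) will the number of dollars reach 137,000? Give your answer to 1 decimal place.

r = ln(118100/55200) / 16 ≈ 0.047536 per year
t = ln(137000/55200) / r = 0.90902 / 0.047536 ≈ 19.123

t ≈ 19.1 years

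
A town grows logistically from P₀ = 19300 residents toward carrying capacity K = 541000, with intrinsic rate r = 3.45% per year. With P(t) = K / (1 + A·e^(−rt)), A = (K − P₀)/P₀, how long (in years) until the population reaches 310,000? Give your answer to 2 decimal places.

A = (541000 − 19300)/19300 = 27.03109
310000 = 541000/(1 + 27.03109·e^(−0.0345t)) → 1 + 27.03109·e^(−0.0345t) = 1.74516
e^(−0.0345t) = 0.027567 → t = ln(36.27549)/0.0345 = 3.59114/0.0345

t ≈ 104.09 years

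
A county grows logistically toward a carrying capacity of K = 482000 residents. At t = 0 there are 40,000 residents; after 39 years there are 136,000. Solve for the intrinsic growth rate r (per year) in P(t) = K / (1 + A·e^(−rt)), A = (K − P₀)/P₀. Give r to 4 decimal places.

r ≈ 0.0377 per year

A = (482000 − 40000)/40000 = 11.05
136000 = 482000/(1 + 11.05·e^(−r·39)) → e^(−39r) = (3.54412 − 1)/11.05 = 0.230237
r = −ln(0.230237)/39 = 1.46865/39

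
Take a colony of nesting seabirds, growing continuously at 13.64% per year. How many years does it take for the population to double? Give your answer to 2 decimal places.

doubling time ≈ 5.08 years

doubling time = ln(2) / |r| = 0.69315 / 0.1364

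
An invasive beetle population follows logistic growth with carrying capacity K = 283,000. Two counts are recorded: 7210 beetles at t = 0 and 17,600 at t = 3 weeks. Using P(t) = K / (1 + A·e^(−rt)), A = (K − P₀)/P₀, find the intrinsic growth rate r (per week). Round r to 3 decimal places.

A = (283000 − 7210)/7210 = 38.25104
17600 = 283000/(1 + 38.25104·e^(−r·3)) → e^(−3r) = (16.07955 − 1)/38.25104 = 0.394226
r = −ln(0.394226)/3 = 0.93083/3

r ≈ 0.310 per week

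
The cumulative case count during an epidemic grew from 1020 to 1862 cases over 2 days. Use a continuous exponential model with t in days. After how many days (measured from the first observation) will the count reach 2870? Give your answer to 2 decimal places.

r = ln(1862/1020) / 2 ≈ 0.300924 per day
t = ln(2870/1020) / r = 1.03451 / 0.300924 ≈ 3.438

t ≈ 3.44 days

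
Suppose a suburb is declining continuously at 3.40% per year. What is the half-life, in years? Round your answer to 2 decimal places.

half-life ≈ 20.39 years

half-life = ln(2) / |r| = 0.69315 / 0.034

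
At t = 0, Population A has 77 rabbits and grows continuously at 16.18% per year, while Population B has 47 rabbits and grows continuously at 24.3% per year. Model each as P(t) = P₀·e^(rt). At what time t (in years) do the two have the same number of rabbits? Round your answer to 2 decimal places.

77·e^(0.1618t) = 47·e^(0.243t)
77/47 = e^((0.243 − 0.1618)t) → ln(1.6383) = 0.0812·t
t = 0.49366 / 0.0812

t ≈ 6.08 years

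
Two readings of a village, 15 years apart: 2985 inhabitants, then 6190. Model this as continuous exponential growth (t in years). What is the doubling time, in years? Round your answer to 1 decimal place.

r = ln(6190/2985) / 15 = ln(2.0737) / 15 ≈ 0.048622 per year
doubling time = ln 2 / |r| = 0.69315 / 0.048622

doubling time ≈ 14.3 years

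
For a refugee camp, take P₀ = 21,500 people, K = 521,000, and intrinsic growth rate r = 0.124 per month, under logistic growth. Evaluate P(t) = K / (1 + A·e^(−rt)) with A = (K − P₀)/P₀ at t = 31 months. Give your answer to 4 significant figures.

≈ 347,900 people

A = (521000 − 21500)/21500 = 23.23256
P(31) = 521000 / (1 + 23.23256·e^(−0.124·31)) = 521000 / (1 + 23.23256·0.021408)
= 521000 / 1.49736 ≈ 347946.2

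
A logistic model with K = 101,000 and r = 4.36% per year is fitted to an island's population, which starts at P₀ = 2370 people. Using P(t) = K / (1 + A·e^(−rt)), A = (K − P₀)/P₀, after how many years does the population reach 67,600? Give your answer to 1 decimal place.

A = (101000 − 2370)/2370 = 41.61603
67600 = 101000/(1 + 41.61603·e^(−0.0436t)) → 1 + 41.61603·e^(−0.0436t) = 1.49408
e^(−0.0436t) = 0.011872 → t = ln(84.22886)/0.0436 = 4.43354/0.0436

t ≈ 101.7 years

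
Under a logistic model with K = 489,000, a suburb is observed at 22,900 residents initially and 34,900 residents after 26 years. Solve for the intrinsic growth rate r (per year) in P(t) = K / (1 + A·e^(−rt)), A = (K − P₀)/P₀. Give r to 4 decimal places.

A = (489000 − 22900)/22900 = 20.35371
34900 = 489000/(1 + 20.35371·e^(−r·26)) → e^(−26r) = (14.01146 − 1)/20.35371 = 0.639267
r = −ln(0.639267)/26 = 0.44743/26

r ≈ 0.0172 per year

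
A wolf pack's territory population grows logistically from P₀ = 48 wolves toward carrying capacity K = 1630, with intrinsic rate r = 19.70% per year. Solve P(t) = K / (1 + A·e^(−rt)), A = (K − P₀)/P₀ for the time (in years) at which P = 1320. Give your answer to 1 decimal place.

t ≈ 25.1 years

A = (1630 − 48)/48 = 32.95833
1320 = 1630/(1 + 32.95833·e^(−0.197t)) → 1 + 32.95833·e^(−0.197t) = 1.23485
e^(−0.197t) = 0.007126 → t = ln(140.33871)/0.197 = 4.94406/0.197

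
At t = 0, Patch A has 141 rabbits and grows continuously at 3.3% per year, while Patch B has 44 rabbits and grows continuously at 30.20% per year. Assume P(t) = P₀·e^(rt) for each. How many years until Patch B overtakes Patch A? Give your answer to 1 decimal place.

t ≈ 4.3 years

141·e^(0.033t) = 44·e^(0.302t)
141/44 = e^((0.302 − 0.033)t) → ln(3.20455) = 0.269·t
t = 1.16457 / 0.269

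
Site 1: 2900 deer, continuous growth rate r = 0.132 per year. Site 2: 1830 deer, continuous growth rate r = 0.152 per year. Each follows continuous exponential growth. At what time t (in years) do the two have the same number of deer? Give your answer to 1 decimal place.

t ≈ 23.0 years

2900·e^(0.132t) = 1830·e^(0.152t)
2900/1830 = e^((0.152 − 0.132)t) → ln(1.5847) = 0.02·t
t = 0.46039 / 0.02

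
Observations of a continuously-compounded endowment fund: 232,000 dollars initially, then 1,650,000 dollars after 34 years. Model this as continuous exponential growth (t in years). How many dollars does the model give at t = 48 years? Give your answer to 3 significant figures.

r = ln(1650000/232000) / 34 ≈ 0.0577 per year
P(48) = 232000 · e^(0.0577·48) = 232000 · 15.9521 ≈ 3700886.87

≈ 3,700,000 dollars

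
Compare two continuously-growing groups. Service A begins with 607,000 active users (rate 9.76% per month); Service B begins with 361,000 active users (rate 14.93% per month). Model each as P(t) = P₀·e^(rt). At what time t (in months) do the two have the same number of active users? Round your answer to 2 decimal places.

t ≈ 10.05 months

607000·e^(0.0976t) = 361000·e^(0.1493t)
607000/361000 = e^((0.1493 − 0.0976)t) → ln(1.68144) = 0.0517·t
t = 0.51965 / 0.0517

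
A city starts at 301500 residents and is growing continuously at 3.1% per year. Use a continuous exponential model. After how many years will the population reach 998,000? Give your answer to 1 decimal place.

t ≈ 38.6 years

998000 = 301500 · e^(0.031·t)
t = ln(998000/301500) / 0.031 = ln(3.31012) / 0.031 = 1.19698 / 0.031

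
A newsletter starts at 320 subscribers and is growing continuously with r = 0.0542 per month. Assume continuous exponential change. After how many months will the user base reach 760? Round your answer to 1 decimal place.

760 = 320 · e^(0.0542·t)
t = ln(760/320) / 0.0542 = ln(2.375) / 0.0542 = 0.865 / 0.0542

t ≈ 16.0 months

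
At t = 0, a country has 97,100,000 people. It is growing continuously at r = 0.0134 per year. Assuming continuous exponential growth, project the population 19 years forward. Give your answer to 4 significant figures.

P(19) = 97100000 · e^(0.0134·19) = 97100000 · e^(0.2546)
= 97100000 · 1.28995 ≈ 125253711.88

≈ 125,300,000 people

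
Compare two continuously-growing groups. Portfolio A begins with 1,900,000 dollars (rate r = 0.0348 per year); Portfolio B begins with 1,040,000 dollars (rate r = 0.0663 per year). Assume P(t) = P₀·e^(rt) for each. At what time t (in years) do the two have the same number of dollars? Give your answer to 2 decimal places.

t ≈ 19.13 years

1900000·e^(0.0348t) = 1040000·e^(0.0663t)
1900000/1040000 = e^((0.0663 − 0.0348)t) → ln(1.82692) = 0.0315·t
t = 0.60263 / 0.0315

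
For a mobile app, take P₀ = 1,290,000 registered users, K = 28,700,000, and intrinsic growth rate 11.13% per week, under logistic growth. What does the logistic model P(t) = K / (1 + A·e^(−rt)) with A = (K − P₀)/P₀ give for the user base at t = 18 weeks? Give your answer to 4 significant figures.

≈ 7,424,000 registered users

A = (28700000 − 1290000)/1290000 = 21.24806
P(18) = 28700000 / (1 + 21.24806·e^(−0.1113·18)) = 28700000 / (1 + 21.24806·0.134876)
= 28700000 / 3.86585 ≈ 7423977.93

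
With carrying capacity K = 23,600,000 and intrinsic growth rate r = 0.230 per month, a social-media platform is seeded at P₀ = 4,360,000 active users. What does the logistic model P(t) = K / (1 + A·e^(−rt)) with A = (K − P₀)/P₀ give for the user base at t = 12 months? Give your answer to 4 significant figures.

≈ 18,450,000 active users

A = (23600000 − 4360000)/4360000 = 4.41284
P(12) = 23600000 / (1 + 4.41284·e^(−0.23·12)) = 23600000 / (1 + 4.41284·0.063292)
= 23600000 / 1.2793 ≈ 18447636.07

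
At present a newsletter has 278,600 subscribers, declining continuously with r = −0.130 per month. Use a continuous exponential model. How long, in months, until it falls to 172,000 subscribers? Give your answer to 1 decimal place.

t ≈ 3.7 months

172000 = 278600 · e^(-0.13·t)
t = ln(172000/278600) / -0.13 = ln(0.61737) / -0.13 = -0.48228 / -0.13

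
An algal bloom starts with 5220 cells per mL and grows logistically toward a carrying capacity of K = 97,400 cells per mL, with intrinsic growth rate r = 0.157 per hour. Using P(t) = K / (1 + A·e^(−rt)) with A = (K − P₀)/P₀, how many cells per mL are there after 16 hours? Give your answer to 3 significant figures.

A = (97400 − 5220)/5220 = 17.659
P(16) = 97400 / (1 + 17.659·e^(−0.157·16)) = 97400 / (1 + 17.659·0.081106)
= 97400 / 2.43225 ≈ 40045.25

≈ 40,000 cells per mL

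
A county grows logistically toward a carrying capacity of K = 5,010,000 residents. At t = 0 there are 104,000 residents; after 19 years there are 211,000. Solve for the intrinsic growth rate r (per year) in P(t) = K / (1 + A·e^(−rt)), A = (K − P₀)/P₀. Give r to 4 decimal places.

r ≈ 0.0384 per year

A = (5010000 − 104000)/104000 = 47.17308
211000 = 5010000/(1 + 47.17308·e^(−r·19)) → e^(−19r) = (23.74408 − 1)/47.17308 = 0.482141
r = −ln(0.482141)/19 = 0.72952/19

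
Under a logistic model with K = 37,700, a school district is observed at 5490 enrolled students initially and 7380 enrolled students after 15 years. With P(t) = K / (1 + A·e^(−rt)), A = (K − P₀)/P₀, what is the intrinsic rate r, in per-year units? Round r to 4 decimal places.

A = (37700 − 5490)/5490 = 5.86703
7380 = 37700/(1 + 5.86703·e^(−r·15)) → e^(−15r) = (5.1084 − 1)/5.86703 = 0.700252
r = −ln(0.700252)/15 = 0.35631/15

r ≈ 0.0238 per year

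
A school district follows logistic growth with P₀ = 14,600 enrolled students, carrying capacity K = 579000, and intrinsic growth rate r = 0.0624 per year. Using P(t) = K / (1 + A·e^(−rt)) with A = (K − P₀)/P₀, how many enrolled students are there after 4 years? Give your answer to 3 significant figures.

A = (579000 − 14600)/14600 = 38.65753
P(4) = 579000 / (1 + 38.65753·e^(−0.0624·4)) = 579000 / (1 + 38.65753·0.779112)
= 579000 / 31.11856 ≈ 18606.26

≈ 18,600 enrolled students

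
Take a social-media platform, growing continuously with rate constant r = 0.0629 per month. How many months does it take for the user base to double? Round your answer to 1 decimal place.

doubling time ≈ 11.0 months

doubling time = ln(2) / |r| = 0.69315 / 0.0629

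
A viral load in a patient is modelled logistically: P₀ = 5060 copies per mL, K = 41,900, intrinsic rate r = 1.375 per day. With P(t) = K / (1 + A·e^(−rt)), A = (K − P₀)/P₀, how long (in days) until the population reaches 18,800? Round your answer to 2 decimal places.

A = (41900 − 5060)/5060 = 7.28063
18800 = 41900/(1 + 7.28063·e^(−1.375t)) → 1 + 7.28063·e^(−1.375t) = 2.22872
e^(−1.375t) = 0.168766 → t = ln(5.92536)/1.375 = 1.77924/1.375

t ≈ 1.29 days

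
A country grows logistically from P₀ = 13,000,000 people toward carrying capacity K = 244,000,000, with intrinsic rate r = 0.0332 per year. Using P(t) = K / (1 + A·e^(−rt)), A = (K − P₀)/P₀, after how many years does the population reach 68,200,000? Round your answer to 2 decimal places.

t ≈ 58.15 years

A = (244000000 − 13000000)/13000000 = 17.76923
68200000 = 244000000/(1 + 17.76923·e^(−0.0332t)) → 1 + 17.76923·e^(−0.0332t) = 3.57771
e^(−0.0332t) = 0.145066 → t = ln(6.89341)/0.0332 = 1.93057/0.0332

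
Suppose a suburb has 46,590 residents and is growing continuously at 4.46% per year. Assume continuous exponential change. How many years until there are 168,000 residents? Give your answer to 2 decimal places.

168000 = 46590 · e^(0.0446·t)
t = ln(168000/46590) / 0.0446 = ln(3.60592) / 0.0446 = 1.28258 / 0.0446

t ≈ 28.76 years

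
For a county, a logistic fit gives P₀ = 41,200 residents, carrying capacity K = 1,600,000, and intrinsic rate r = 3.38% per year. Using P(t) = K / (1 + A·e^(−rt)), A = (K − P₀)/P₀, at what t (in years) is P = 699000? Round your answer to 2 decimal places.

t ≈ 99.98 years

A = (1600000 − 41200)/41200 = 37.83495
699000 = 1600000/(1 + 37.83495·e^(−0.0338t)) → 1 + 37.83495·e^(−0.0338t) = 2.28898
e^(−0.0338t) = 0.034069 → t = ln(29.35253)/0.0338 = 3.37938/0.0338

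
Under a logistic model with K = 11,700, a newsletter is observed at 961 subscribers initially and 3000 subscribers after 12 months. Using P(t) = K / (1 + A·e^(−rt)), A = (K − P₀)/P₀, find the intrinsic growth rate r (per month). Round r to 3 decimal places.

r ≈ 0.112 per month

A = (11700 − 961)/961 = 11.17482
3000 = 11700/(1 + 11.17482·e^(−r·12)) → e^(−12r) = (3.9 − 1)/11.17482 = 0.259512
r = −ln(0.259512)/12 = 1.34895/12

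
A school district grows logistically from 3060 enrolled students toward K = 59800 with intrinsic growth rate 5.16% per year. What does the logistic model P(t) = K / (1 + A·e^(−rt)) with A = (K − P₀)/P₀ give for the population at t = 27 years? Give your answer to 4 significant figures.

A = (59800 − 3060)/3060 = 18.54248
P(27) = 59800 / (1 + 18.54248·e^(−0.0516·27)) = 59800 / (1 + 18.54248·0.24828)
= 59800 / 5.60372 ≈ 10671.48

≈ 10,670 enrolled students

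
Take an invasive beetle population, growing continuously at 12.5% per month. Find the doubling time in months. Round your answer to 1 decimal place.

doubling time = ln(2) / |r| = 0.69315 / 0.125

doubling time ≈ 5.5 months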